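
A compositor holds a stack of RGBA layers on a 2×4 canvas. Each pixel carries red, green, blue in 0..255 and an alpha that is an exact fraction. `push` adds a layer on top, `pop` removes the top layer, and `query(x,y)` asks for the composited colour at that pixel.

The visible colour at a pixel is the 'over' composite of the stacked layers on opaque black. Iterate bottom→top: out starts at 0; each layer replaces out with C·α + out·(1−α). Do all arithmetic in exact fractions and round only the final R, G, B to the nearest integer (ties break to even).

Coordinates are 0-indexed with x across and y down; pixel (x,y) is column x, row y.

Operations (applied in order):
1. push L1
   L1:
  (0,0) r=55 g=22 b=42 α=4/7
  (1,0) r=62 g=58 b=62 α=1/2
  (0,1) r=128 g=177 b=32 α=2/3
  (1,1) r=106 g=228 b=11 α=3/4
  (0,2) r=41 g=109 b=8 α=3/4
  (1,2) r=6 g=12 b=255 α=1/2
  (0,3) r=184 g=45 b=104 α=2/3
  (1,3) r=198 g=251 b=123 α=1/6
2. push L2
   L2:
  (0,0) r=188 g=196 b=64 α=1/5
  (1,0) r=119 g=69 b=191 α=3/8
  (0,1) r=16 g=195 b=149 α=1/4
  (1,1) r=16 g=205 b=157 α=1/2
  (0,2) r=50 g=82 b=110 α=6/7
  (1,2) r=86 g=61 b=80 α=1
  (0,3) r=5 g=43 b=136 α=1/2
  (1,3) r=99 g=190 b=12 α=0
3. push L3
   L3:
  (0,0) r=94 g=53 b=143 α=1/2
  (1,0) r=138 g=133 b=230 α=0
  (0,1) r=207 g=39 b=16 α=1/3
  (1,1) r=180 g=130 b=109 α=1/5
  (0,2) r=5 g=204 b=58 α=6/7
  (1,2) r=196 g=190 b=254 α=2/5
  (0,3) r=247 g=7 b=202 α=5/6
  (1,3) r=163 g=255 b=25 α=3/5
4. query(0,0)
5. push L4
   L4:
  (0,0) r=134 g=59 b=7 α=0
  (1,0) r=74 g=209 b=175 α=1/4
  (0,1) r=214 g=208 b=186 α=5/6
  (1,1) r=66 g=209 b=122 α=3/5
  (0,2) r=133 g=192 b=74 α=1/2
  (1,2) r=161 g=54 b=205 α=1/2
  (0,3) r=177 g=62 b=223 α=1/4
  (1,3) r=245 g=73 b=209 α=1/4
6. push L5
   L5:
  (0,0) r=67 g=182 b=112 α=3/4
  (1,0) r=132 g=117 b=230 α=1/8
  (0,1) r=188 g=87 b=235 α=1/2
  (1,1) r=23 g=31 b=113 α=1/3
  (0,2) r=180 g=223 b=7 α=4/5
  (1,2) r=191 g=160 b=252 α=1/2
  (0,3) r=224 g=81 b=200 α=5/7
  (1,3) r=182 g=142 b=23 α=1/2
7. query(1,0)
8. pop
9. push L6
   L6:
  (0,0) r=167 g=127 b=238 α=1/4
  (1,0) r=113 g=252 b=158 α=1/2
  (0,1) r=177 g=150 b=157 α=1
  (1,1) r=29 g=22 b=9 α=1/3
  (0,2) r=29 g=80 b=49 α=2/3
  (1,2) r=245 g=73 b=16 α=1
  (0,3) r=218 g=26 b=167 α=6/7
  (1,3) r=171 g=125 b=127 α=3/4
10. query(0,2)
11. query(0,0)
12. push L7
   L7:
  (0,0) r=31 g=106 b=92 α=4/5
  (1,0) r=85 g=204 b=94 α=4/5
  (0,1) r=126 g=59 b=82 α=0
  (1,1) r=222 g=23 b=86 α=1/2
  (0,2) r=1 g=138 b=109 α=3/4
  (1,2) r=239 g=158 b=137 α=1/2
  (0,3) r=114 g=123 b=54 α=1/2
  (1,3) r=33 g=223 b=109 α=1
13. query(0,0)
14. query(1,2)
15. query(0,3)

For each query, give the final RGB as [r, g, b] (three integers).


(0,0) stack=L1,L2,L3; from [0,0,0]:
+L1 (α=4/7) → [220/7, 88/7, 24]
+L2 (α=1/5) → [2196/35, 1724/35, 32]
+L3 (α=1/2) → [2743/35, 3579/70, 175/2]
rounded: [78, 51, 88]

query (1,0) [L1,L2,L3,L4,L5] — begin 0,0,0
L1 α=1/2: [31, 29, 31]
L2 α=3/8: [64, 44, 91]
L3 α=0: [64, 44, 91]
L4 α=1/4: [133/2, 341/4, 112]
L5 α=1/8: [1195/16, 2855/32, 507/4]
rounded: [75, 89, 127]

query (0,2) [L1,L2,L3,L4,L6] — begin 0,0,0
L1 α=3/4: [123/4, 327/4, 6]
L2 α=6/7: [189/4, 2295/28, 666/7]
L3 α=6/7: [309/28, 36567/196, 3102/49]
L4 α=1/2: [4033/56, 74199/392, 3364/49]
L6 α=2/3: [2427/56, 136919/1176, 2722/49]
rounded: [43, 116, 56]

(0,0) stack=L1,L2,L3,L4,L6; from [0,0,0]:
after L1 α=4/7: [220/7, 88/7, 24]
after L2 α=1/5: [2196/35, 1724/35, 32]
after L3 α=1/2: [2743/35, 3579/70, 175/2]
after L4 α=0: [2743/35, 3579/70, 175/2]
after L6 α=1/4: [7037/70, 19627/280, 1001/8]
= [101, 70, 125]

at x=0,y=0 over L1,L2,L3,L4,L6,L7:
L1 α=4/7: [220/7, 88/7, 24]
L2 α=1/5: [2196/35, 1724/35, 32]
L3 α=1/2: [2743/35, 3579/70, 175/2]
L4 α=0: [2743/35, 3579/70, 175/2]
L6 α=1/4: [7037/70, 19627/280, 1001/8]
L7 α=4/5: [15717/350, 138347/1400, 789/8]
→ [45, 99, 99]

at x=1,y=2 over L1,L2,L3,L4,L6,L7:
after L1 α=1/2: [3, 6, 255/2]
after L2 α=1: [86, 61, 80]
after L3 α=2/5: [130, 563/5, 748/5]
after L4 α=1/2: [291/2, 833/10, 1773/10]
after L6 α=1: [245, 73, 16]
after L7 α=1/2: [242, 231/2, 153/2]
= [242, 116, 76]

(0,3) stack=L1,L2,L3,L4,L6,L7; from [0,0,0]:
after L1 α=2/3: [368/3, 30, 208/3]
after L2 α=1/2: [383/6, 73/2, 308/3]
after L3 α=5/6: [7793/36, 143/12, 1669/9]
after L4 α=1/4: [9917/48, 391/16, 1169/6]
after L6 α=6/7: [72701/336, 2887/112, 7181/42]
after L7 α=1/2: [111005/672, 16663/224, 9449/84]
→ [165, 74, 112]


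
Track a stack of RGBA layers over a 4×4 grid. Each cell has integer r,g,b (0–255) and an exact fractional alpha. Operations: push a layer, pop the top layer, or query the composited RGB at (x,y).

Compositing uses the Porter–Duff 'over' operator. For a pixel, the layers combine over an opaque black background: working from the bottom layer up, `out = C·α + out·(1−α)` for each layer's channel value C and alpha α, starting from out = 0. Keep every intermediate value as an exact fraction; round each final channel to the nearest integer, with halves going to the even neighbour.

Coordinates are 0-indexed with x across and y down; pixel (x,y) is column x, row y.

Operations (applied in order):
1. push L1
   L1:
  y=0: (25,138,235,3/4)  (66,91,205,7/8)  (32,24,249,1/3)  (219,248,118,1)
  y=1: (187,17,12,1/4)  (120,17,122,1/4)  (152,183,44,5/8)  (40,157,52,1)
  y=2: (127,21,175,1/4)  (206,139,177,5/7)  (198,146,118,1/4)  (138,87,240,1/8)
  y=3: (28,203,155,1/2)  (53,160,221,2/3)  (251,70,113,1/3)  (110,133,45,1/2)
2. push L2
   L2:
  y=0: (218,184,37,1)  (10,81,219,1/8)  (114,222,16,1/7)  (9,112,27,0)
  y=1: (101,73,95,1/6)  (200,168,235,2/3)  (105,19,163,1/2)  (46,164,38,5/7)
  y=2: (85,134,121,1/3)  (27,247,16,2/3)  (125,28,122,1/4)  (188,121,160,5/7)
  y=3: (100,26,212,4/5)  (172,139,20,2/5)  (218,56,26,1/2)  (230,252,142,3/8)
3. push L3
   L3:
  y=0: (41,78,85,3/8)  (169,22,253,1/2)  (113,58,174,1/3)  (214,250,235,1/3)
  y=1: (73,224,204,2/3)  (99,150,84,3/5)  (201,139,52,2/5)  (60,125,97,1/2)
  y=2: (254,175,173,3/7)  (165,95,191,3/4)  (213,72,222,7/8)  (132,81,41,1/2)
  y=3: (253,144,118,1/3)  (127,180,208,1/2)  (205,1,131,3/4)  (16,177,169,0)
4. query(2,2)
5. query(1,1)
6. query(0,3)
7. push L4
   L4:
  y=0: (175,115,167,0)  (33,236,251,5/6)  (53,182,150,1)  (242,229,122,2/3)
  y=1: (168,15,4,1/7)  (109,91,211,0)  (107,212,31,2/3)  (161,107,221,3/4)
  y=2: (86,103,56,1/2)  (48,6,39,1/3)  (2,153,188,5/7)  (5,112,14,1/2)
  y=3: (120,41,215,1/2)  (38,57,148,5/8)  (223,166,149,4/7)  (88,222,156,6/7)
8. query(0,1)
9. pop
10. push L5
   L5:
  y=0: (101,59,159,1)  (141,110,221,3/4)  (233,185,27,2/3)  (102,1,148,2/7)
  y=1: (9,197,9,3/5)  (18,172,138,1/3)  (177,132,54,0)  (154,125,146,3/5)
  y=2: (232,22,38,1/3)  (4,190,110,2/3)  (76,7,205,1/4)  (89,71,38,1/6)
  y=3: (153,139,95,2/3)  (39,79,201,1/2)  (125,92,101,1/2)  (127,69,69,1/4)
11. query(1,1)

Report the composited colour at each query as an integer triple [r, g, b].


(2,2) stack=L1,L2,L3; from [0,0,0]:
L1 α=1/4: [99/2, 73/2, 59/2]
L2 α=1/4: [547/8, 275/8, 421/8]
L3 α=7/8: [12475/64, 4307/64, 12853/64]
→ [195, 67, 201]

query (1,1) [L1,L2,L3] — begin 0,0,0
L1 α=1/4: [30, 17/4, 61/2]
L2 α=2/3: [430/3, 1361/12, 1001/6]
L3 α=3/5: [1751/15, 4061/30, 1757/15]
→ [117, 135, 117]

query (0,3) [L1,L2,L3] — begin 0,0,0
after L1 α=1/2: [14, 203/2, 155/2]
after L2 α=4/5: [414/5, 411/10, 1851/10]
after L3 α=1/3: [2093/15, 377/5, 2441/15]
= [140, 75, 163]

query (0,1) [L1,L2,L3,L4] — begin 0,0,0
after L1 α=1/4: [187/4, 17/4, 3]
after L2 α=1/6: [1339/24, 377/24, 55/3]
after L3 α=2/3: [4843/72, 11129/72, 1279/9]
after L4 α=1/7: [6859/84, 11309/84, 2570/21]
rounded: [82, 135, 122]

query (1,1) [L1,L2,L3,L5] — begin 0,0,0
after L1 α=1/4: [30, 17/4, 61/2]
after L2 α=2/3: [430/3, 1361/12, 1001/6]
after L3 α=3/5: [1751/15, 4061/30, 1757/15]
after L5 α=1/3: [3772/45, 6641/45, 5584/45]
→ [84, 148, 124]


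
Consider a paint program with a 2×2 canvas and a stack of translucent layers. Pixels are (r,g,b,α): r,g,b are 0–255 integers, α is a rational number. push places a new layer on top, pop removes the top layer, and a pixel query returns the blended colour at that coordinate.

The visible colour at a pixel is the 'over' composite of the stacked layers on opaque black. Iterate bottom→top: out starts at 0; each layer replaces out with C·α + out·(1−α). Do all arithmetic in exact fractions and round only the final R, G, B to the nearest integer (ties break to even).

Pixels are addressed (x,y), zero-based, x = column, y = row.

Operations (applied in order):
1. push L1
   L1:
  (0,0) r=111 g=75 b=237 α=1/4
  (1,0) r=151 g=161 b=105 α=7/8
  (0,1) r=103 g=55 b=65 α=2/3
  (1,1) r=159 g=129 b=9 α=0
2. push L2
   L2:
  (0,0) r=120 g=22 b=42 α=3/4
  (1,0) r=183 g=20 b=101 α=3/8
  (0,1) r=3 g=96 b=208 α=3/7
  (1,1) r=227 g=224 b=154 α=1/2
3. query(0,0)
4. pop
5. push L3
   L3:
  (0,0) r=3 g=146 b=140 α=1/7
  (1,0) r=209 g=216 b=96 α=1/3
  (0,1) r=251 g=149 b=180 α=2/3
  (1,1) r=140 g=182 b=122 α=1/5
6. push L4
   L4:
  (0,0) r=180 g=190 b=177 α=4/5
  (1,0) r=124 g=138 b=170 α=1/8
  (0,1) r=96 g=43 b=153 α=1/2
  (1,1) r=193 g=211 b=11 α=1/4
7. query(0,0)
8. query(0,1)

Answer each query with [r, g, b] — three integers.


at x=0,y=0 over L1,L2:
after L1 α=1/4: [111/4, 75/4, 237/4]
after L2 α=3/4: [1551/16, 339/16, 741/16]
→ [97, 21, 46]

query (0,0) [L1,L3,L4] — begin 0,0,0
after L1 α=1/4: [111/4, 75/4, 237/4]
after L3 α=1/7: [339/14, 517/14, 991/14]
after L4 α=4/5: [10419/70, 11157/70, 10903/70]
= [149, 159, 156]

query (0,1) [L1,L3,L4] — begin 0,0,0
+L1 (α=2/3) → [206/3, 110/3, 130/3]
+L3 (α=2/3) → [1712/9, 1004/9, 1210/9]
+L4 (α=1/2) → [1288/9, 1391/18, 2587/18]
rounded: [143, 77, 144]


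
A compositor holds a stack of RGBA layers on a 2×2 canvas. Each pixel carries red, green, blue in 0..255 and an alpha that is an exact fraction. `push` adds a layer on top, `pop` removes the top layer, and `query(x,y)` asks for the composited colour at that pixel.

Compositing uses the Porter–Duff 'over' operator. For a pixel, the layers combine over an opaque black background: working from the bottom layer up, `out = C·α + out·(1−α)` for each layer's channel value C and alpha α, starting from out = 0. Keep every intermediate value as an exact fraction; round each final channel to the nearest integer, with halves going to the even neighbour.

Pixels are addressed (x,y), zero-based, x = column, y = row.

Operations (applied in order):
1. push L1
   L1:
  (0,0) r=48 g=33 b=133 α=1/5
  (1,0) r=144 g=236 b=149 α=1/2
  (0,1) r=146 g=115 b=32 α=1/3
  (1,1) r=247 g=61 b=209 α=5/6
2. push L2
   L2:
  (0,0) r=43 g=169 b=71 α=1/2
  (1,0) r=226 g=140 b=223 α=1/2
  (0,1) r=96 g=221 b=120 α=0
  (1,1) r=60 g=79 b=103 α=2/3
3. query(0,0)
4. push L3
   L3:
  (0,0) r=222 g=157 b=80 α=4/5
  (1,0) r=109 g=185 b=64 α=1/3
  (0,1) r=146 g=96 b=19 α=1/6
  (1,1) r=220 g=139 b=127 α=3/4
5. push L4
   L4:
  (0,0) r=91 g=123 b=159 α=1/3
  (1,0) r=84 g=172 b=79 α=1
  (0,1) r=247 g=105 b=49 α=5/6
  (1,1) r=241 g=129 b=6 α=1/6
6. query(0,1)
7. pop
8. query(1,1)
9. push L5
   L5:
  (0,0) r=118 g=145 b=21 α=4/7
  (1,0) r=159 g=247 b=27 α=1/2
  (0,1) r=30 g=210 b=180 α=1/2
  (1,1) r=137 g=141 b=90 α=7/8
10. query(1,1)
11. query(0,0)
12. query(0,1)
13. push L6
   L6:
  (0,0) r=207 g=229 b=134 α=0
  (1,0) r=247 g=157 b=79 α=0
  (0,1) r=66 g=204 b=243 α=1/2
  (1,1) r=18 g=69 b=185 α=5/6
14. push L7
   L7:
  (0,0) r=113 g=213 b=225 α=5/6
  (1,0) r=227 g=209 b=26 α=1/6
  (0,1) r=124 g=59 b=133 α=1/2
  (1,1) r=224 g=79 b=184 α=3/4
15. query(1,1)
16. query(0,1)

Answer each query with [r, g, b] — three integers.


at x=0,y=0 over L1,L2:
after L1 α=1/5: [48/5, 33/5, 133/5]
after L2 α=1/2: [263/10, 439/5, 244/5]
rounded: [26, 88, 49]

query (0,1) [L1,L2,L3,L4] — begin 0,0,0
after L1 α=1/3: [146/3, 115/3, 32/3]
after L2 α=0: [146/3, 115/3, 32/3]
after L3 α=1/6: [584/9, 863/18, 217/18]
after L4 α=5/6: [11699/54, 10313/108, 4627/108]
→ [217, 95, 43]

query (1,1) [L1,L2,L3] — begin 0,0,0
after L1 α=5/6: [1235/6, 305/6, 1045/6]
after L2 α=2/3: [1955/18, 1253/18, 2281/18]
after L3 α=3/4: [13835/72, 8759/72, 9139/72]
→ [192, 122, 127]

(1,1) stack=L1,L2,L3,L5; from [0,0,0]:
after L1 α=5/6: [1235/6, 305/6, 1045/6]
after L2 α=2/3: [1955/18, 1253/18, 2281/18]
after L3 α=3/4: [13835/72, 8759/72, 9139/72]
after L5 α=7/8: [82883/576, 79823/576, 54499/576]
→ [144, 139, 95]

(0,0) stack=L1,L2,L3,L5; from [0,0,0]:
after L1 α=1/5: [48/5, 33/5, 133/5]
after L2 α=1/2: [263/10, 439/5, 244/5]
after L3 α=4/5: [9143/50, 3579/25, 1844/25]
after L5 α=4/7: [51029/350, 25237/175, 7632/175]
rounded: [146, 144, 44]

query (0,1) [L1,L2,L3,L5] — begin 0,0,0
after L1 α=1/3: [146/3, 115/3, 32/3]
after L2 α=0: [146/3, 115/3, 32/3]
after L3 α=1/6: [584/9, 863/18, 217/18]
after L5 α=1/2: [427/9, 4643/36, 3457/36]
rounded: [47, 129, 96]

query (1,1) [L1,L2,L3,L5,L6,L7] — begin 0,0,0
L1 α=5/6: [1235/6, 305/6, 1045/6]
L2 α=2/3: [1955/18, 1253/18, 2281/18]
L3 α=3/4: [13835/72, 8759/72, 9139/72]
L5 α=7/8: [82883/576, 79823/576, 54499/576]
L6 α=5/6: [134723/3456, 278543/3456, 587299/3456]
L7 α=3/4: [2457155/13824, 1097615/13824, 2495011/13824]
rounded: [178, 79, 180]

query (0,1) [L1,L2,L3,L5,L6,L7] — begin 0,0,0
after L1 α=1/3: [146/3, 115/3, 32/3]
after L2 α=0: [146/3, 115/3, 32/3]
after L3 α=1/6: [584/9, 863/18, 217/18]
after L5 α=1/2: [427/9, 4643/36, 3457/36]
after L6 α=1/2: [1021/18, 11987/72, 12205/72]
after L7 α=1/2: [3253/36, 16235/144, 21781/144]
→ [90, 113, 151]


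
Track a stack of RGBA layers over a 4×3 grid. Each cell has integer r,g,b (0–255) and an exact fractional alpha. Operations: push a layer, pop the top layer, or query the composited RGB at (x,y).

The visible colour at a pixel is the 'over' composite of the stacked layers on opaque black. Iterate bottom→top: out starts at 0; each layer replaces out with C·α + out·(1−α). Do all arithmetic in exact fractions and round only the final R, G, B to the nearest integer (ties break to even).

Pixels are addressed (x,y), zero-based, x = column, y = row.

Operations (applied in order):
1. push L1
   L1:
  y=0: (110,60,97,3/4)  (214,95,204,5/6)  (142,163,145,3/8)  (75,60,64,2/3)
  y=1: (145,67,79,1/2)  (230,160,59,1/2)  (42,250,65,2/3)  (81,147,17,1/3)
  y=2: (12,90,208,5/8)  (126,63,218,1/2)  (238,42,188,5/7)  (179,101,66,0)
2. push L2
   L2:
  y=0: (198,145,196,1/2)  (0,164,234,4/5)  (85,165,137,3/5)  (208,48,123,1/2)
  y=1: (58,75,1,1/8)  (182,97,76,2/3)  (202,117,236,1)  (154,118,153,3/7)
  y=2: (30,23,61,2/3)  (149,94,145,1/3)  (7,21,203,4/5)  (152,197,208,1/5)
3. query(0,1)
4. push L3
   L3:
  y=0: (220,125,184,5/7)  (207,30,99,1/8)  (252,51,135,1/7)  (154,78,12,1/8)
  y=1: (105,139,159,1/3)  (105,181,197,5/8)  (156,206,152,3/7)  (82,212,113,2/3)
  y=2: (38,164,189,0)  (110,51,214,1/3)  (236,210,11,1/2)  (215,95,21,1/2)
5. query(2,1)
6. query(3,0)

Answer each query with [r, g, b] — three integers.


(0,1) stack=L1,L2; from [0,0,0]:
+L1 (α=1/2) → [145/2, 67/2, 79/2]
+L2 (α=1/8) → [1131/16, 619/16, 555/16]
→ [71, 39, 35]

at x=2,y=1 over L1,L2,L3:
+L1 (α=2/3) → [28, 500/3, 130/3]
+L2 (α=1) → [202, 117, 236]
+L3 (α=3/7) → [1276/7, 1086/7, 200]
rounded: [182, 155, 200]

(3,0) stack=L1,L2,L3; from [0,0,0]:
after L1 α=2/3: [50, 40, 128/3]
after L2 α=1/2: [129, 44, 497/6]
after L3 α=1/8: [1057/8, 193/4, 3551/48]
rounded: [132, 48, 74]


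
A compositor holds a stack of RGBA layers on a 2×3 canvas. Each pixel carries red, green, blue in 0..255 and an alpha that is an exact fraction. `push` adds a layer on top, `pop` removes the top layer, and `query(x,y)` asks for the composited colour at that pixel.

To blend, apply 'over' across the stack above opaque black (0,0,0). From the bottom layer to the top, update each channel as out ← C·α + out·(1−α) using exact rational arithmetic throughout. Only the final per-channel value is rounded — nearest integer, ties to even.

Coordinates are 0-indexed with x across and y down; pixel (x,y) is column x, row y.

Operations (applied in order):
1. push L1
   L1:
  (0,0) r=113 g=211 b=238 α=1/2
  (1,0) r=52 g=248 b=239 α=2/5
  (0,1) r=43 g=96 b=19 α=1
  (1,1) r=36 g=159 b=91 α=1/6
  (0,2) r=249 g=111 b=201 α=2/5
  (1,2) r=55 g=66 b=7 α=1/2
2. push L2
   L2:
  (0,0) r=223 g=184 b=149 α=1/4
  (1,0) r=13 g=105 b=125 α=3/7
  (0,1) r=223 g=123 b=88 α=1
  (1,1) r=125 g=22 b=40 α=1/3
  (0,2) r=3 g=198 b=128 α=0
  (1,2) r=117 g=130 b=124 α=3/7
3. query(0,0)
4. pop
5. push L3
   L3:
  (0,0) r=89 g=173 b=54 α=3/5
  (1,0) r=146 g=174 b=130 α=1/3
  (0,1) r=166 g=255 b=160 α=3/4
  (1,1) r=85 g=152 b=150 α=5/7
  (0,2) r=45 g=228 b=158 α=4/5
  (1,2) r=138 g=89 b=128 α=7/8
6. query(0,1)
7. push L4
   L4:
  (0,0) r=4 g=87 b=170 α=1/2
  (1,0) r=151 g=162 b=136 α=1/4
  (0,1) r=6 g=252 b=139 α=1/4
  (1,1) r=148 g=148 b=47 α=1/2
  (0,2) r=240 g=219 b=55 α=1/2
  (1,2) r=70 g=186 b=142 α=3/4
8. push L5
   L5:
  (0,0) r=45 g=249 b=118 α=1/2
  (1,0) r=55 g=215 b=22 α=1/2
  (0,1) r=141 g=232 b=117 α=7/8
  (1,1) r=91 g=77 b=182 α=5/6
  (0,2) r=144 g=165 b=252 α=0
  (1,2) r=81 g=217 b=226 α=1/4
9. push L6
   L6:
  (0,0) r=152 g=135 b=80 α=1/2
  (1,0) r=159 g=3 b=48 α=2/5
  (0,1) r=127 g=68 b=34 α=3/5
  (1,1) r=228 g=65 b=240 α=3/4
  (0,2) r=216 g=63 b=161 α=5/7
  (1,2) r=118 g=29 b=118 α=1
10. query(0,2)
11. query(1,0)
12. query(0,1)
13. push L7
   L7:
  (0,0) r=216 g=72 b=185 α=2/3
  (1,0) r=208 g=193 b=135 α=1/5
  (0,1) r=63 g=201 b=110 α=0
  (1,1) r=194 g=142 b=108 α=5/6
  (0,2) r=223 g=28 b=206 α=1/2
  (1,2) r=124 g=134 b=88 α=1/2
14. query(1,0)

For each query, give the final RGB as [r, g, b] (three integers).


query (0,0) [L1,L2] — begin 0,0,0
after L1 α=1/2: [113/2, 211/2, 119]
after L2 α=1/4: [785/8, 1001/8, 253/2]
= [98, 125, 126]

at x=0,y=1 over L1,L3:
after L1 α=1: [43, 96, 19]
after L3 α=3/4: [541/4, 861/4, 499/4]
= [135, 215, 125]

(0,2) stack=L1,L3,L4,L5,L6; from [0,0,0]:
+L1 (α=2/5) → [498/5, 222/5, 402/5]
+L3 (α=4/5) → [1398/25, 4782/25, 3562/25]
+L4 (α=1/2) → [3699/25, 10257/50, 4937/50]
+L5 (α=0) → [3699/25, 10257/50, 4937/50]
+L6 (α=5/7) → [4914/25, 18132/175, 25062/175]
= [197, 104, 143]

at x=1,y=0 over L1,L3,L4,L5,L6:
after L1 α=2/5: [104/5, 496/5, 478/5]
after L3 α=1/3: [938/15, 1862/15, 1606/15]
after L4 α=1/4: [1693/20, 668/5, 1143/10]
after L5 α=1/2: [2793/40, 1743/10, 1363/20]
after L6 α=2/5: [21099/200, 5289/50, 6009/100]
rounded: [105, 106, 60]

at x=0,y=1 over L1,L3,L4,L5,L6:
+L1 (α=1) → [43, 96, 19]
+L3 (α=3/4) → [541/4, 861/4, 499/4]
+L4 (α=1/4) → [1647/16, 3591/16, 2053/16]
+L5 (α=7/8) → [17439/128, 29575/128, 15157/128]
+L6 (α=3/5) → [41823/320, 42631/320, 4337/64]
rounded: [131, 133, 68]

(1,0) stack=L1,L3,L4,L5,L6,L7; from [0,0,0]:
+L1 (α=2/5) → [104/5, 496/5, 478/5]
+L3 (α=1/3) → [938/15, 1862/15, 1606/15]
+L4 (α=1/4) → [1693/20, 668/5, 1143/10]
+L5 (α=1/2) → [2793/40, 1743/10, 1363/20]
+L6 (α=2/5) → [21099/200, 5289/50, 6009/100]
+L7 (α=1/5) → [31499/250, 15403/125, 9384/125]
rounded: [126, 123, 75]


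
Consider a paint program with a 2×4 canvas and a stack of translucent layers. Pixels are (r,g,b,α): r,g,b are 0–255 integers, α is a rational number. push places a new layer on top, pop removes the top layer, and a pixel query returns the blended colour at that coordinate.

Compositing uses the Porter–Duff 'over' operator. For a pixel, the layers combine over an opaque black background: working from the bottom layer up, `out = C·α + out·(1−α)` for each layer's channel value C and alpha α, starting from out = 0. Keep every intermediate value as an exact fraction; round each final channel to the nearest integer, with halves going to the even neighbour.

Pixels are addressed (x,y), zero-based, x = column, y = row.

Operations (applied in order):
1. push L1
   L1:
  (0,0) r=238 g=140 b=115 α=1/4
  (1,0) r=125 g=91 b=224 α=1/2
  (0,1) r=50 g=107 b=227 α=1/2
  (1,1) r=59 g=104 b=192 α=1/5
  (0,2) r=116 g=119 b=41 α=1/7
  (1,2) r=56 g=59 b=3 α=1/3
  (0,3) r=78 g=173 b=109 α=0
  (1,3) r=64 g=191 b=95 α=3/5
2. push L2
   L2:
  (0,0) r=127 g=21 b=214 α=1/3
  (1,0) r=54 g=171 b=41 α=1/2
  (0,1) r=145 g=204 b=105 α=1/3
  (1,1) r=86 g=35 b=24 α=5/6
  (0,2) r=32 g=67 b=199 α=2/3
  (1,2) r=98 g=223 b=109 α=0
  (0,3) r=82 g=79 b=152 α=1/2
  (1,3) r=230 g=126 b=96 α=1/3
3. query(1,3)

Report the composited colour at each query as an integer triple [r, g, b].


query (1,3) [L1,L2] — begin 0,0,0
+L1 (α=3/5) → [192/5, 573/5, 57]
+L2 (α=1/3) → [1534/15, 592/5, 70]
rounded: [102, 118, 70]


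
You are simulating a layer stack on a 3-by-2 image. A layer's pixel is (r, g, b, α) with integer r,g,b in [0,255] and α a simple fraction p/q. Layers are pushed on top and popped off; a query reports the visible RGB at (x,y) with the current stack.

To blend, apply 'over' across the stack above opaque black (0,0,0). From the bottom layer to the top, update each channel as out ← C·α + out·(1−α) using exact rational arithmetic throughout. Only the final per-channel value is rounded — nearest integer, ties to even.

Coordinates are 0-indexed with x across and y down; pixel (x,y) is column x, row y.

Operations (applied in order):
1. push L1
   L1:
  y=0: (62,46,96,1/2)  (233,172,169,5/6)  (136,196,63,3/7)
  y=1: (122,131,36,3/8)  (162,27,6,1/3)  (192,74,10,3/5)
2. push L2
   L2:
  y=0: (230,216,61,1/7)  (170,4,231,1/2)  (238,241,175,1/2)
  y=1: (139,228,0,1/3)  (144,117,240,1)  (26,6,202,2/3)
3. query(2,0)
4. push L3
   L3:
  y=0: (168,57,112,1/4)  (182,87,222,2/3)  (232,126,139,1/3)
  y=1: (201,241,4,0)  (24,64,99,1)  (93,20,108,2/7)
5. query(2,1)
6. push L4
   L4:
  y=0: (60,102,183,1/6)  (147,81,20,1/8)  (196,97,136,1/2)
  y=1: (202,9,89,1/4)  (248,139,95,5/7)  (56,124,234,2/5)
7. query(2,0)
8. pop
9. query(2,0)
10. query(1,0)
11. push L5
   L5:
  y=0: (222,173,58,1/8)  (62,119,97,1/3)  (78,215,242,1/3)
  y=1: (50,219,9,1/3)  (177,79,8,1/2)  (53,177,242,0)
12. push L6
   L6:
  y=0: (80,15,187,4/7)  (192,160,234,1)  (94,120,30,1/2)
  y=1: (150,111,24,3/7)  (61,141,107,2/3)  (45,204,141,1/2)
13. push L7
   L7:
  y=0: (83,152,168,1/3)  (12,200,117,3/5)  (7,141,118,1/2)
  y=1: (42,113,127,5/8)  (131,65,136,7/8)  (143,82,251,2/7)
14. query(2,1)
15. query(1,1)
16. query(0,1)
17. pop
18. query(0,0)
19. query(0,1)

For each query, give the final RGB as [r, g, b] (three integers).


at x=2,y=0 over L1,L2:
L1 α=3/7: [408/7, 84, 27]
L2 α=1/2: [1037/7, 325/2, 101]
rounded: [148, 162, 101]

(2,1) stack=L1,L2,L3; from [0,0,0]:
after L1 α=3/5: [576/5, 222/5, 6]
after L2 α=2/3: [836/15, 94/5, 410/3]
after L3 α=2/7: [1394/21, 134/7, 2698/21]
→ [66, 19, 128]

query (2,0) [L1,L2,L3,L4] — begin 0,0,0
after L1 α=3/7: [408/7, 84, 27]
after L2 α=1/2: [1037/7, 325/2, 101]
after L3 α=1/3: [3698/21, 451/3, 341/3]
after L4 α=1/2: [3907/21, 371/3, 749/6]
→ [186, 124, 125]

(2,0) stack=L1,L2,L3; from [0,0,0]:
L1 α=3/7: [408/7, 84, 27]
L2 α=1/2: [1037/7, 325/2, 101]
L3 α=1/3: [3698/21, 451/3, 341/3]
rounded: [176, 150, 114]

query (1,0) [L1,L2,L3] — begin 0,0,0
+L1 (α=5/6) → [1165/6, 430/3, 845/6]
+L2 (α=1/2) → [2185/12, 221/3, 2231/12]
+L3 (α=2/3) → [6553/36, 743/9, 7559/36]
→ [182, 83, 210]

query (2,1) [L1,L2,L3,L5,L6,L7] — begin 0,0,0
+L1 (α=3/5) → [576/5, 222/5, 6]
+L2 (α=2/3) → [836/15, 94/5, 410/3]
+L3 (α=2/7) → [1394/21, 134/7, 2698/21]
+L5 (α=0) → [1394/21, 134/7, 2698/21]
+L6 (α=1/2) → [2339/42, 781/7, 5659/42]
+L7 (α=2/7) → [23707/294, 5053/49, 49379/294]
rounded: [81, 103, 168]

query (1,1) [L1,L2,L3,L5,L6,L7] — begin 0,0,0
L1 α=1/3: [54, 9, 2]
L2 α=1: [144, 117, 240]
L3 α=1: [24, 64, 99]
L5 α=1/2: [201/2, 143/2, 107/2]
L6 α=2/3: [445/6, 707/6, 535/6]
L7 α=7/8: [5947/48, 3437/48, 6247/48]
rounded: [124, 72, 130]

query (0,1) [L1,L2,L3,L5,L6,L7] — begin 0,0,0
+L1 (α=3/8) → [183/4, 393/8, 27/2]
+L2 (α=1/3) → [461/6, 435/4, 9]
+L3 (α=0) → [461/6, 435/4, 9]
+L5 (α=1/3) → [611/9, 291/2, 9]
+L6 (α=3/7) → [6494/63, 915/7, 108/7]
+L7 (α=5/8) → [1363/21, 1675/14, 4769/56]
→ [65, 120, 85]

query (0,0) [L1,L2,L3,L5,L6] — begin 0,0,0
after L1 α=1/2: [31, 23, 48]
after L2 α=1/7: [416/7, 354/7, 349/7]
after L3 α=1/4: [606/7, 1461/28, 1831/28]
after L5 α=1/8: [207/2, 2153/32, 2063/32]
after L6 α=4/7: [1261/14, 1197/32, 30125/224]
rounded: [90, 37, 134]

at x=0,y=1 over L1,L2,L3,L5,L6:
+L1 (α=3/8) → [183/4, 393/8, 27/2]
+L2 (α=1/3) → [461/6, 435/4, 9]
+L3 (α=0) → [461/6, 435/4, 9]
+L5 (α=1/3) → [611/9, 291/2, 9]
+L6 (α=3/7) → [6494/63, 915/7, 108/7]
→ [103, 131, 15]


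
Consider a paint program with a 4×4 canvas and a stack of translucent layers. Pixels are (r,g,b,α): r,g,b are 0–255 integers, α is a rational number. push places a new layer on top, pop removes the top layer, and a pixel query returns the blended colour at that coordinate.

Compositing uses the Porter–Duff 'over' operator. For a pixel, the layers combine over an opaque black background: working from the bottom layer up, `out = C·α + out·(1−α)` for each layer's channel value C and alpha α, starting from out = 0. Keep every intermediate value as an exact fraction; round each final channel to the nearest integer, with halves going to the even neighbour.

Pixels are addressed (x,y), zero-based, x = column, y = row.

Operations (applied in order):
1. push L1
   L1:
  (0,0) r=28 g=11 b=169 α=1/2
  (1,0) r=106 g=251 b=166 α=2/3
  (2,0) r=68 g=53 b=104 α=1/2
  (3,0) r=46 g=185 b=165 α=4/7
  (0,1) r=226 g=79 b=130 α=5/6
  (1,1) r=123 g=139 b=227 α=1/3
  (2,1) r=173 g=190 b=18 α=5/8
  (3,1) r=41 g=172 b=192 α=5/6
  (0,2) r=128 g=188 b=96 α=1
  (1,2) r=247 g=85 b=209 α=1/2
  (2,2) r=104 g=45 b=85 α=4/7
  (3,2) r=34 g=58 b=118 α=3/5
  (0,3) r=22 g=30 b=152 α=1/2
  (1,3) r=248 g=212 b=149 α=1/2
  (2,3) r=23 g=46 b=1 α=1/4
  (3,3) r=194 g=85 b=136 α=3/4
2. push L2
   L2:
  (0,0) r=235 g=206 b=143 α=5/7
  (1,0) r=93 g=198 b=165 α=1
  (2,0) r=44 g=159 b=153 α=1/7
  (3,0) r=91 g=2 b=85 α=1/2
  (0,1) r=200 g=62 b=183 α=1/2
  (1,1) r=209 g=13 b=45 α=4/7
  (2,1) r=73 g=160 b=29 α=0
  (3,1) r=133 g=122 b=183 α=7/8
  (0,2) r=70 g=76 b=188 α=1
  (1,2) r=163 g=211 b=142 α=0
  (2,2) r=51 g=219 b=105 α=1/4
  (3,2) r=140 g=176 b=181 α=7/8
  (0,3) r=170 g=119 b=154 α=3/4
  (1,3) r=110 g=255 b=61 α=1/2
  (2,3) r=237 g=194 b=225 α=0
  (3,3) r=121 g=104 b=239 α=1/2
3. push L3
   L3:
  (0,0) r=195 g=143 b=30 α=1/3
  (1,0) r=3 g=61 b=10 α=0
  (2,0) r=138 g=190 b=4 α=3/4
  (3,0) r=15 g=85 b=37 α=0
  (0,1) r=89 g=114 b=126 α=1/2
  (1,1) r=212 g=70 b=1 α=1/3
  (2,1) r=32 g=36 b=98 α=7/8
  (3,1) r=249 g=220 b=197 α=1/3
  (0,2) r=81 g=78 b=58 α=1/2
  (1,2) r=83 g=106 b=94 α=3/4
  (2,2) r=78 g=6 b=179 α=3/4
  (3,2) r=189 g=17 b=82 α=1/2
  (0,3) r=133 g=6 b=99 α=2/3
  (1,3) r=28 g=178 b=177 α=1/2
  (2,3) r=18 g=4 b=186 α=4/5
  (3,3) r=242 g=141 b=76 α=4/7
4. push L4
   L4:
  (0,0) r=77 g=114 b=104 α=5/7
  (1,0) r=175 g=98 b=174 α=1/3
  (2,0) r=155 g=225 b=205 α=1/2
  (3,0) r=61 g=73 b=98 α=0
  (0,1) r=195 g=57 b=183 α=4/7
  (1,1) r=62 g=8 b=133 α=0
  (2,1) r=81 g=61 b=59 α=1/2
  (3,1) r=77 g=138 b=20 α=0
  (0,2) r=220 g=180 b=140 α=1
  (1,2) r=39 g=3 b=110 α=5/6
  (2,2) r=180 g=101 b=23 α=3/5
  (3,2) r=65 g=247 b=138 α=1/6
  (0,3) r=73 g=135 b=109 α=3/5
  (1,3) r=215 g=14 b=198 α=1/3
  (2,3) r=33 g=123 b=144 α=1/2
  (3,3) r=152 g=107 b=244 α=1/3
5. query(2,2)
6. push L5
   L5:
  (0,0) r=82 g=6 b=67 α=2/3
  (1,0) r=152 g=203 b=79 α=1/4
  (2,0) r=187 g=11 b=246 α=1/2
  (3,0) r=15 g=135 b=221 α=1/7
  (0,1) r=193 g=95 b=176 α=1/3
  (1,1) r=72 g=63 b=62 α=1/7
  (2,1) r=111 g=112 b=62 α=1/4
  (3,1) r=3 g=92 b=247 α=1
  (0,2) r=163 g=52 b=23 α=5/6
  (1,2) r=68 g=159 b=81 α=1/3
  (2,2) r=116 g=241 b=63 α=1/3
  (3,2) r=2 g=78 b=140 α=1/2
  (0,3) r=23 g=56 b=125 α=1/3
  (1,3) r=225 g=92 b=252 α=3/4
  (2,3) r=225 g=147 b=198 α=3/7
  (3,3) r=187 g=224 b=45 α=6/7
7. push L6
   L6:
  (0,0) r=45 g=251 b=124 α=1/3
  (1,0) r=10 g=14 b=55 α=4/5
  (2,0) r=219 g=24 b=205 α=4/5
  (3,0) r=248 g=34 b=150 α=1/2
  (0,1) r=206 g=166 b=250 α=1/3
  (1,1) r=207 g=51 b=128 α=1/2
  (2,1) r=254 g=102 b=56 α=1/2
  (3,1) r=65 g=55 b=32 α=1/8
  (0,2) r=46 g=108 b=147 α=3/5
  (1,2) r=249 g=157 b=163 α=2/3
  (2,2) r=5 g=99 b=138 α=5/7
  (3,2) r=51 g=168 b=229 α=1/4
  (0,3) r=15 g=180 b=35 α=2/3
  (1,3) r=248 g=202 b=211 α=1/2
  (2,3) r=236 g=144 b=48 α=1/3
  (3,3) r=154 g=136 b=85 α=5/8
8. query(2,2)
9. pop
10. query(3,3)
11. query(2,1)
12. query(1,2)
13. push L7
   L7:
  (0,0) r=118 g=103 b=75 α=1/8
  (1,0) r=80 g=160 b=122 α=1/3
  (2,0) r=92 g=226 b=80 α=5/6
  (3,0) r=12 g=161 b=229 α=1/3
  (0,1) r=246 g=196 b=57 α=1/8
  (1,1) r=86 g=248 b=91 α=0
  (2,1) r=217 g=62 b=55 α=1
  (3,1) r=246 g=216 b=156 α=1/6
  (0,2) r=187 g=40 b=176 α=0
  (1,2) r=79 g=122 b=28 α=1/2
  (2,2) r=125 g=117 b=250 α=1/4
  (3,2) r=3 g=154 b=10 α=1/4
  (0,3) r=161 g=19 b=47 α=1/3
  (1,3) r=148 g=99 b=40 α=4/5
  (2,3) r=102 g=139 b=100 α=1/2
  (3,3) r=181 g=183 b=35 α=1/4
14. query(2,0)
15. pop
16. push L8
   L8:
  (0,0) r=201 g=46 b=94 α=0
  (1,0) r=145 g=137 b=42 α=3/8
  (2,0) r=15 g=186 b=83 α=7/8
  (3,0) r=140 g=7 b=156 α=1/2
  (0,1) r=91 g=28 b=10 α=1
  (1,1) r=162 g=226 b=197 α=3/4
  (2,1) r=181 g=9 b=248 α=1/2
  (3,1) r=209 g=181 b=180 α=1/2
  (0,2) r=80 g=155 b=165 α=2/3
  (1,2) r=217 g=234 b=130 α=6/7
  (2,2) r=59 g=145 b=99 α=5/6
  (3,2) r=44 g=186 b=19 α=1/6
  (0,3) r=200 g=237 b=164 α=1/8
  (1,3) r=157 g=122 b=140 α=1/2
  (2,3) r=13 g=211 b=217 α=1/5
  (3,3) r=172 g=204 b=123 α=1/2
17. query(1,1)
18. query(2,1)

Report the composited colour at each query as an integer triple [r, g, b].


at x=2,y=2 over L1,L2,L3,L4:
+L1 (α=4/7) → [416/7, 180/7, 340/7]
+L2 (α=1/4) → [1605/28, 2073/28, 1755/28]
+L3 (α=3/4) → [8157/112, 2577/112, 16791/112]
+L4 (α=3/5) → [38397/280, 3909/56, 4131/56]
rounded: [137, 70, 74]

(2,2) stack=L1,L2,L3,L4,L5,L6; from [0,0,0]:
+L1 (α=4/7) → [416/7, 180/7, 340/7]
+L2 (α=1/4) → [1605/28, 2073/28, 1755/28]
+L3 (α=3/4) → [8157/112, 2577/112, 16791/112]
+L4 (α=3/5) → [38397/280, 3909/56, 4131/56]
+L5 (α=1/3) → [54637/420, 10657/84, 1965/28]
+L6 (α=5/7) → [59887/1470, 31447/294, 11625/98]
rounded: [41, 107, 119]

at x=3,y=3 over L1,L2,L3,L4,L5:
L1 α=3/4: [291/2, 255/4, 102]
L2 α=1/2: [533/4, 671/8, 341/2]
L3 α=4/7: [5471/28, 6525/56, 233/2]
L4 α=1/3: [2533/14, 9521/84, 159]
L5 α=6/7: [18241/98, 122417/588, 429/7]
→ [186, 208, 61]

at x=2,y=1 over L1,L2,L3,L4,L5:
+L1 (α=5/8) → [865/8, 475/4, 45/4]
+L2 (α=0) → [865/8, 475/4, 45/4]
+L3 (α=7/8) → [2657/64, 1483/32, 2789/32]
+L4 (α=1/2) → [7841/128, 3435/64, 4677/64]
+L5 (α=1/4) → [37731/512, 17473/256, 17999/256]
= [74, 68, 70]

at x=1,y=2 over L1,L2,L3,L4,L5:
+L1 (α=1/2) → [247/2, 85/2, 209/2]
+L2 (α=0) → [247/2, 85/2, 209/2]
+L3 (α=3/4) → [745/8, 721/8, 773/8]
+L4 (α=5/6) → [2305/48, 841/48, 5173/48]
+L5 (α=1/3) → [3937/72, 4657/72, 7117/72]
= [55, 65, 99]

query (2,0) [L1,L2,L3,L4,L5,L7] — begin 0,0,0
L1 α=1/2: [34, 53/2, 52]
L2 α=1/7: [248/7, 318/7, 465/7]
L3 α=3/4: [1573/14, 1077/7, 549/28]
L4 α=1/2: [3743/28, 1326/7, 6289/56]
L5 α=1/2: [8979/56, 1403/14, 20065/112]
L7 α=5/6: [34739/336, 5741/28, 64865/672]
→ [103, 205, 97]

query (1,1) [L1,L2,L3,L4,L5,L8] — begin 0,0,0
+L1 (α=1/3) → [41, 139/3, 227/3]
+L2 (α=4/7) → [137, 191/7, 407/7]
+L3 (α=1/3) → [162, 872/21, 821/21]
+L4 (α=0) → [162, 872/21, 821/21]
+L5 (α=1/7) → [1044/7, 2185/49, 2076/49]
+L8 (α=3/4) → [2223/14, 35407/196, 31035/196]
= [159, 181, 158]

at x=2,y=1 over L1,L2,L3,L4,L5,L8:
+L1 (α=5/8) → [865/8, 475/4, 45/4]
+L2 (α=0) → [865/8, 475/4, 45/4]
+L3 (α=7/8) → [2657/64, 1483/32, 2789/32]
+L4 (α=1/2) → [7841/128, 3435/64, 4677/64]
+L5 (α=1/4) → [37731/512, 17473/256, 17999/256]
+L8 (α=1/2) → [130403/1024, 19777/512, 81487/512]
→ [127, 39, 159]


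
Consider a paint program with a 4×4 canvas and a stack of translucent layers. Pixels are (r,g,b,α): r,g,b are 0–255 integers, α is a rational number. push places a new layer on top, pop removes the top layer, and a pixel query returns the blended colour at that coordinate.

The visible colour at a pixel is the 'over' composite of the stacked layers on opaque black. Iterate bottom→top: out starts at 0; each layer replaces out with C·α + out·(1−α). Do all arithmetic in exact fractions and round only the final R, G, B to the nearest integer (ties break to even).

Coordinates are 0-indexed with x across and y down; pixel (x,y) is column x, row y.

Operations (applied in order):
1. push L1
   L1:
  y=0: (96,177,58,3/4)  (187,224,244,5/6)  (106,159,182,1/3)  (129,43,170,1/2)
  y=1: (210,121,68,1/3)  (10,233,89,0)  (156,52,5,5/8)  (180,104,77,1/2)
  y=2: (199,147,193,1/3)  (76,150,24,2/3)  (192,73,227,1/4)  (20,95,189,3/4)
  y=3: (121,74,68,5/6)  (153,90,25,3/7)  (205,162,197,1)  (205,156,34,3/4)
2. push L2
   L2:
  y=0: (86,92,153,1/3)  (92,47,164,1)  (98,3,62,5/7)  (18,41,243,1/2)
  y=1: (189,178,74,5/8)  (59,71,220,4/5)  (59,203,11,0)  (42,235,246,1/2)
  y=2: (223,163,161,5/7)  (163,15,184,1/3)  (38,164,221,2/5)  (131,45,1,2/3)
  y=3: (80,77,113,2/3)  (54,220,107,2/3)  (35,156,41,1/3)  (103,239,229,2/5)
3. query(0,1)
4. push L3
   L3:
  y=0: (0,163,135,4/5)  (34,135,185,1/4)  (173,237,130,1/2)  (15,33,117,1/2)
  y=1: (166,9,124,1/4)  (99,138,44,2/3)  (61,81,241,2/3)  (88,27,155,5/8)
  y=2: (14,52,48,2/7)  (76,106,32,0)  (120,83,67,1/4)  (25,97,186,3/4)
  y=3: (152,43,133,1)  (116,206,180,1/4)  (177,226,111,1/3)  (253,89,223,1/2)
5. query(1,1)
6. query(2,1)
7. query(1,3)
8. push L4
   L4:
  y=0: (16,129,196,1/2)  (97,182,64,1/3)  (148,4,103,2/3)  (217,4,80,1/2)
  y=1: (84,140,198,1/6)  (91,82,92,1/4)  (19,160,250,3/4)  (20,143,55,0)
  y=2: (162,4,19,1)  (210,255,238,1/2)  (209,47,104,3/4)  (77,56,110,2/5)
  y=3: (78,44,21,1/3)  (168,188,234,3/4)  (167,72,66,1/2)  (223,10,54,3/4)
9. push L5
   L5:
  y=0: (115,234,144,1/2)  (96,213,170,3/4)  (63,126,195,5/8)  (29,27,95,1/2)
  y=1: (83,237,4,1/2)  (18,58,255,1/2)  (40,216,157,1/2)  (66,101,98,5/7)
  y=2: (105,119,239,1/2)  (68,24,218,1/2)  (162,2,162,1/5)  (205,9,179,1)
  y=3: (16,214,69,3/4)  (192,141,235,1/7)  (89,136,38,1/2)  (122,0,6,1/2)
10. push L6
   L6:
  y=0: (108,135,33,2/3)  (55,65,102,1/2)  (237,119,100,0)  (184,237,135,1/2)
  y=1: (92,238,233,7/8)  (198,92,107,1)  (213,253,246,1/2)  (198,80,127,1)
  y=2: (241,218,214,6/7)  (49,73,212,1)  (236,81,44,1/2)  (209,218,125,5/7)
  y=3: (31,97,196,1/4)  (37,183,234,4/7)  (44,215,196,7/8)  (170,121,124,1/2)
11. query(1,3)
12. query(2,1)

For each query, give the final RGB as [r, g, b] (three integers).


at x=0,y=1 over L1,L2:
after L1 α=1/3: [70, 121/3, 68/3]
after L2 α=5/8: [1155/8, 1011/8, 219/4]
rounded: [144, 126, 55]

(1,1) stack=L1,L2,L3; from [0,0,0]:
after L1 α=0: [0, 0, 0]
after L2 α=4/5: [236/5, 284/5, 176]
after L3 α=2/3: [1226/15, 1664/15, 88]
= [82, 111, 88]

query (2,1) [L1,L2,L3] — begin 0,0,0
L1 α=5/8: [195/2, 65/2, 25/8]
L2 α=0: [195/2, 65/2, 25/8]
L3 α=2/3: [439/6, 389/6, 3881/24]
= [73, 65, 162]

(1,3) stack=L1,L2,L3; from [0,0,0]:
after L1 α=3/7: [459/7, 270/7, 75/7]
after L2 α=2/3: [405/7, 3350/21, 1573/21]
after L3 α=1/4: [2027/28, 1198/7, 2833/28]
rounded: [72, 171, 101]

(1,3) stack=L1,L2,L3,L4,L5,L6; from [0,0,0]:
+L1 (α=3/7) → [459/7, 270/7, 75/7]
+L2 (α=2/3) → [405/7, 3350/21, 1573/21]
+L3 (α=1/4) → [2027/28, 1198/7, 2833/28]
+L4 (α=3/4) → [16139/112, 2573/14, 22489/112]
+L5 (α=1/7) → [59169/392, 8706/49, 80627/392]
+L6 (α=4/7) → [235523/2744, 61986/343, 608793/2744]
→ [86, 181, 222]

query (2,1) [L1,L2,L3,L4,L5,L6] — begin 0,0,0
after L1 α=5/8: [195/2, 65/2, 25/8]
after L2 α=0: [195/2, 65/2, 25/8]
after L3 α=2/3: [439/6, 389/6, 3881/24]
after L4 α=3/4: [781/24, 3269/24, 21881/96]
after L5 α=1/2: [1741/48, 8453/48, 36953/192]
after L6 α=1/2: [11965/96, 20597/96, 84185/384]
→ [125, 215, 219]


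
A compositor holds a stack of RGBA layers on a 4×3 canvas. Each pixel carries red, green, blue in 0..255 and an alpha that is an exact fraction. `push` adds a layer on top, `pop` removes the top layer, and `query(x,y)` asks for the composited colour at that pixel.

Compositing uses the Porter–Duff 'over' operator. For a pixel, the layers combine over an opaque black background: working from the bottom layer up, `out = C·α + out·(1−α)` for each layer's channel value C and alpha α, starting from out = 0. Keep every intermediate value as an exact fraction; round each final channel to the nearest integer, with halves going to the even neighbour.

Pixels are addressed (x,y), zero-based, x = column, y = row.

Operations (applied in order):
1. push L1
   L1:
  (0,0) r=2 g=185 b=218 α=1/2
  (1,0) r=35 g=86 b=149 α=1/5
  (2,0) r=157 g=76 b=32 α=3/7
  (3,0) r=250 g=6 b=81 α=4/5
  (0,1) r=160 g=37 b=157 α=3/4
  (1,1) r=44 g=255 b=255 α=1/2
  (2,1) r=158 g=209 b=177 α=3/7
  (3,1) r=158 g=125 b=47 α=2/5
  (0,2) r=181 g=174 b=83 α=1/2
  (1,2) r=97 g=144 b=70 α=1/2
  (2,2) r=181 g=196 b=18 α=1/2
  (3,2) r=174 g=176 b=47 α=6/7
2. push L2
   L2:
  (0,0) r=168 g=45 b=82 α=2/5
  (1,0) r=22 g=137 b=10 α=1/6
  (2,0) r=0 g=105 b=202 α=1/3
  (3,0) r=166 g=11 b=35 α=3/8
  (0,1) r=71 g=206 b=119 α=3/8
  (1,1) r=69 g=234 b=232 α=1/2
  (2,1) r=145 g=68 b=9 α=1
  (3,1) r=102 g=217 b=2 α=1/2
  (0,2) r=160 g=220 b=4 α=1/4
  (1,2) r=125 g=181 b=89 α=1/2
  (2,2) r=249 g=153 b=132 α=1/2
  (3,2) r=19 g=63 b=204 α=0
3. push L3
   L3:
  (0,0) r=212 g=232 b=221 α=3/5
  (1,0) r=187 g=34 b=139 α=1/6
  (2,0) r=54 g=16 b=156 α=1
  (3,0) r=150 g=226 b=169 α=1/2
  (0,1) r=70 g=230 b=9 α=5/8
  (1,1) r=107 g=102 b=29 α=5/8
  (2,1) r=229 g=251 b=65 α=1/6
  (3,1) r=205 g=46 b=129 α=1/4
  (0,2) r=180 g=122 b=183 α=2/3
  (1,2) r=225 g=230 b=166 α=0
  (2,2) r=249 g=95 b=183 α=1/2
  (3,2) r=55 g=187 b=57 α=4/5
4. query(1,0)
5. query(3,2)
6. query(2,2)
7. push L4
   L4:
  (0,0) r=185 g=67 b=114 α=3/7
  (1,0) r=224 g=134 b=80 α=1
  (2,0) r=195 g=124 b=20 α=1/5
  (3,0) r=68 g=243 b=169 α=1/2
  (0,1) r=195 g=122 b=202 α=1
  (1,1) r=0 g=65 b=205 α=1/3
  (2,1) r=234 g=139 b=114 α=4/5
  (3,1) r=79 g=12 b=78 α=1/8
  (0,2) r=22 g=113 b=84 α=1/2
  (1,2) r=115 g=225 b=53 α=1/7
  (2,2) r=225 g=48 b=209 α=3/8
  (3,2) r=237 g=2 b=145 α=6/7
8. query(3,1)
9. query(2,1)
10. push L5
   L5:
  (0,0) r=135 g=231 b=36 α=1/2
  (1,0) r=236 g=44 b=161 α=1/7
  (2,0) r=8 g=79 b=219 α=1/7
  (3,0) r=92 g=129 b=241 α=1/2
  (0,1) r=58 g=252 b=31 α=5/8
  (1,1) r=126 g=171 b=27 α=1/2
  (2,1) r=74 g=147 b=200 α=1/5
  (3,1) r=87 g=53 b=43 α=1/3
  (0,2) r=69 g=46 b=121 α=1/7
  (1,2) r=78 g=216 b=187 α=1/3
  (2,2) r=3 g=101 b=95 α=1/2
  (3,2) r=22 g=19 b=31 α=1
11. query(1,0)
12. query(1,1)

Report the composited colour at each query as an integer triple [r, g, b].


at x=1,y=0 over L1,L2,L3:
L1 α=1/5: [7, 86/5, 149/5]
L2 α=1/6: [19/2, 223/6, 53/2]
L3 α=1/6: [469/12, 1319/36, 181/4]
→ [39, 37, 45]

query (3,2) [L1,L2,L3] — begin 0,0,0
L1 α=6/7: [1044/7, 1056/7, 282/7]
L2 α=0: [1044/7, 1056/7, 282/7]
L3 α=4/5: [2584/35, 6292/35, 1878/35]
= [74, 180, 54]

at x=2,y=2 over L1,L2,L3:
after L1 α=1/2: [181/2, 98, 9]
after L2 α=1/2: [679/4, 251/2, 141/2]
after L3 α=1/2: [1675/8, 441/4, 507/4]
→ [209, 110, 127]

query (3,1) [L1,L2,L3,L4] — begin 0,0,0
L1 α=2/5: [316/5, 50, 94/5]
L2 α=1/2: [413/5, 267/2, 52/5]
L3 α=1/4: [566/5, 893/8, 801/20]
L4 α=1/8: [4357/40, 6347/64, 7167/160]
= [109, 99, 45]

(2,1) stack=L1,L2,L3,L4; from [0,0,0]:
after L1 α=3/7: [474/7, 627/7, 531/7]
after L2 α=1: [145, 68, 9]
after L3 α=1/6: [159, 197/2, 55/3]
after L4 α=4/5: [219, 1309/10, 1423/15]
rounded: [219, 131, 95]

query (1,0) [L1,L2,L3,L4,L5] — begin 0,0,0
after L1 α=1/5: [7, 86/5, 149/5]
after L2 α=1/6: [19/2, 223/6, 53/2]
after L3 α=1/6: [469/12, 1319/36, 181/4]
after L4 α=1: [224, 134, 80]
after L5 α=1/7: [1580/7, 848/7, 641/7]
= [226, 121, 92]

at x=1,y=1 over L1,L2,L3,L4,L5:
+L1 (α=1/2) → [22, 255/2, 255/2]
+L2 (α=1/2) → [91/2, 723/4, 719/4]
+L3 (α=5/8) → [1343/16, 4209/32, 2737/32]
+L4 (α=1/3) → [1343/24, 5249/48, 6017/48]
+L5 (α=1/2) → [4367/48, 13457/96, 7313/96]
rounded: [91, 140, 76]


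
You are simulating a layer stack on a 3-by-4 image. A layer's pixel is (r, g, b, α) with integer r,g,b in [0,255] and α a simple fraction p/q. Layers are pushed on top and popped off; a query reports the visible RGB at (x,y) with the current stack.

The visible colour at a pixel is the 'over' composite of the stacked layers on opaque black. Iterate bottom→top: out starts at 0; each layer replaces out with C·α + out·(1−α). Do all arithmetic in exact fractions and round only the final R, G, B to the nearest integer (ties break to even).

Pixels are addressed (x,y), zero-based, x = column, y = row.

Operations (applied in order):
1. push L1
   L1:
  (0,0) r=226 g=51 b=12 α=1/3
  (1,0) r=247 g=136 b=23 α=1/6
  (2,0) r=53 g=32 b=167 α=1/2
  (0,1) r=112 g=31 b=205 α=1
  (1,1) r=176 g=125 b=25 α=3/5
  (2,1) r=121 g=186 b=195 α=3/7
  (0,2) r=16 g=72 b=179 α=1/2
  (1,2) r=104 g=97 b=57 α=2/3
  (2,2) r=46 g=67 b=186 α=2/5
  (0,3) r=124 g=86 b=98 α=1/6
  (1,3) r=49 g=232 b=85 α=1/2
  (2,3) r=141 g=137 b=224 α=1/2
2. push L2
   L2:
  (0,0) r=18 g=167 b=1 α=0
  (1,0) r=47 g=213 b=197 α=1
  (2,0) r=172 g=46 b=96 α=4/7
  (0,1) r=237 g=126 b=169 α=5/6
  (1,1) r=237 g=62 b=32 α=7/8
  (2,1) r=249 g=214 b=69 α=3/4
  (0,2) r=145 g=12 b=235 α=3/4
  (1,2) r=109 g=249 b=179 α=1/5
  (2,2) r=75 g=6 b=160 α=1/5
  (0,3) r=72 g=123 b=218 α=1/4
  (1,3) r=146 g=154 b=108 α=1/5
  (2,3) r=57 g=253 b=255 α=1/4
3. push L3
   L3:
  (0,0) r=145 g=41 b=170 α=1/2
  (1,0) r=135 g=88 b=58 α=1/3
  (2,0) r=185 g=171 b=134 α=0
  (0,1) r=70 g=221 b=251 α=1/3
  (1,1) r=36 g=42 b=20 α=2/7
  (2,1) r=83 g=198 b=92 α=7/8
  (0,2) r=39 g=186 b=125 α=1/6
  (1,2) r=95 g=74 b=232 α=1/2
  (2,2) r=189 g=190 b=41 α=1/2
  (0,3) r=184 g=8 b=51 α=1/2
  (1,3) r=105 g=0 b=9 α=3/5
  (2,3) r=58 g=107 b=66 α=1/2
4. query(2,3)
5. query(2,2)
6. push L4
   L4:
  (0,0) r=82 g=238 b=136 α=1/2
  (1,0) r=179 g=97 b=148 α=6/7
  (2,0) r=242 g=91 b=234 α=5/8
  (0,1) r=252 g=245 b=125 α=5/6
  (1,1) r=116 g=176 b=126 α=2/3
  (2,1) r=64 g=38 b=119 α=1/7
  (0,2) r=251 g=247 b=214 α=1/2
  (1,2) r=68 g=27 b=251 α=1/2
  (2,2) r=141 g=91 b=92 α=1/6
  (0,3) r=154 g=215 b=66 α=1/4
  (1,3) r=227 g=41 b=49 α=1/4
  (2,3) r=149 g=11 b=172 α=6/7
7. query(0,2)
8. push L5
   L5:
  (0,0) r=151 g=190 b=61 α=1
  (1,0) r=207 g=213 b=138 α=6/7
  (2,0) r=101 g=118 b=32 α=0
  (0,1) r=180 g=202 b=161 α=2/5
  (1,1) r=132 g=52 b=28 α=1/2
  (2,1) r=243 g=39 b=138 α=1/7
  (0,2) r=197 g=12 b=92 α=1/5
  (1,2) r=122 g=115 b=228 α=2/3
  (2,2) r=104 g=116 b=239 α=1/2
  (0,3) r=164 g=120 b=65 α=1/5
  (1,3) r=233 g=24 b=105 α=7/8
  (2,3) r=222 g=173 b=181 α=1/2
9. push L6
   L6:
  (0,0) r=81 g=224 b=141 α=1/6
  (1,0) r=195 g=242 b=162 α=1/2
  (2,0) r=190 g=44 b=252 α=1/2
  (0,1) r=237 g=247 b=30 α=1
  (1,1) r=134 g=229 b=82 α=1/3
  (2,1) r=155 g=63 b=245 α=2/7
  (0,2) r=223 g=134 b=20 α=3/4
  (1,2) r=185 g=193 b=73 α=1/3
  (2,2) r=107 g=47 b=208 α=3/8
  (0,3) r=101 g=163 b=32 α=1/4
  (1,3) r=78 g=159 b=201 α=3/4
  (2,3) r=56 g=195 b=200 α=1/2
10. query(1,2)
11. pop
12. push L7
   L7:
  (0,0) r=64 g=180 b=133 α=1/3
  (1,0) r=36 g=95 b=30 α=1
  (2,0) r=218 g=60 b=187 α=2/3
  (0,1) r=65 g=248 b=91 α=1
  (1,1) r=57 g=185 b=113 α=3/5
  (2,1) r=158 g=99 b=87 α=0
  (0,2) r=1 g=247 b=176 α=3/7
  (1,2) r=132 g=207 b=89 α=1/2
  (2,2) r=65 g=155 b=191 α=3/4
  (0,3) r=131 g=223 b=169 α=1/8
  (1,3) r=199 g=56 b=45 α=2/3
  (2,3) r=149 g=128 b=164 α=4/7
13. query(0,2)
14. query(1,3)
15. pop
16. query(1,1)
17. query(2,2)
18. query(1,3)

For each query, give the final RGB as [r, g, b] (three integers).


(2,3) stack=L1,L2,L3; from [0,0,0]:
L1 α=1/2: [141/2, 137/2, 112]
L2 α=1/4: [537/8, 917/8, 591/4]
L3 α=1/2: [1001/16, 1773/16, 855/8]
= [63, 111, 107]

at x=2,y=2 over L1,L2,L3:
after L1 α=2/5: [92/5, 134/5, 372/5]
after L2 α=1/5: [743/25, 566/25, 2288/25]
after L3 α=1/2: [2734/25, 2658/25, 3313/50]
rounded: [109, 106, 66]

at x=0,y=2 over L1,L2,L3,L4:
after L1 α=1/2: [8, 36, 179/2]
after L2 α=3/4: [443/4, 18, 1589/8]
after L3 α=1/6: [2371/24, 46, 8945/48]
after L4 α=1/2: [8395/48, 293/2, 19217/96]
= [175, 146, 200]

(1,2) stack=L1,L2,L3,L4,L5,L6; from [0,0,0]:
+L1 (α=2/3) → [208/3, 194/3, 38]
+L2 (α=1/5) → [1159/15, 1523/15, 331/5]
+L3 (α=1/2) → [1292/15, 2633/30, 1491/10]
+L4 (α=1/2) → [1156/15, 3443/60, 4001/20]
+L5 (α=2/3) → [4816/45, 17243/180, 13121/60]
+L6 (α=1/3) → [17957/135, 34613/270, 15311/90]
= [133, 128, 170]

at x=0,y=2 over L1,L2,L3,L4,L5,L7:
L1 α=1/2: [8, 36, 179/2]
L2 α=3/4: [443/4, 18, 1589/8]
L3 α=1/6: [2371/24, 46, 8945/48]
L4 α=1/2: [8395/48, 293/2, 19217/96]
L5 α=1/5: [10759/60, 598/5, 4285/24]
L7 α=3/7: [10804/105, 871/5, 7453/42]
= [103, 174, 177]

(1,3) stack=L1,L2,L3,L4,L5,L7; from [0,0,0]:
after L1 α=1/2: [49/2, 116, 85/2]
after L2 α=1/5: [244/5, 618/5, 278/5]
after L3 α=3/5: [2063/25, 1236/25, 691/25]
after L4 α=1/4: [2966/25, 4733/100, 1649/50]
after L5 α=7/8: [43741/200, 21533/800, 38399/400]
after L7 α=2/3: [123341/600, 111133/2400, 74399/1200]
→ [206, 46, 62]

(1,1) stack=L1,L2,L3,L4,L5; from [0,0,0]:
after L1 α=3/5: [528/5, 75, 15]
after L2 α=7/8: [8823/40, 509/8, 239/8]
after L3 α=2/7: [9399/56, 3217/56, 1515/56]
after L4 α=2/3: [22391/168, 7643/56, 5209/56]
after L5 α=1/2: [44567/336, 10555/112, 6777/112]
→ [133, 94, 61]

query (2,2) [L1,L2,L3,L4,L5] — begin 0,0,0
L1 α=2/5: [92/5, 134/5, 372/5]
L2 α=1/5: [743/25, 566/25, 2288/25]
L3 α=1/2: [2734/25, 2658/25, 3313/50]
L4 α=1/6: [3439/30, 3113/30, 1411/20]
L5 α=1/2: [6559/60, 6593/60, 6191/40]
→ [109, 110, 155]

at x=1,y=3 over L1,L2,L3,L4,L5:
L1 α=1/2: [49/2, 116, 85/2]
L2 α=1/5: [244/5, 618/5, 278/5]
L3 α=3/5: [2063/25, 1236/25, 691/25]
L4 α=1/4: [2966/25, 4733/100, 1649/50]
L5 α=7/8: [43741/200, 21533/800, 38399/400]
rounded: [219, 27, 96]
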